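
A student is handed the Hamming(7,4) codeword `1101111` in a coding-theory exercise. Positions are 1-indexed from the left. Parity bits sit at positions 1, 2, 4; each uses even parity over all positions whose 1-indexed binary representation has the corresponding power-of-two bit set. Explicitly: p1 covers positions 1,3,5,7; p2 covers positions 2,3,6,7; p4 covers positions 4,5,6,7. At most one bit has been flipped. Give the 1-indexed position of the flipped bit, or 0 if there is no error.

3

s1: b1⊕b3⊕b5⊕b7 = 1⊕0⊕1⊕1 = 1
s2: b2⊕b3⊕b6⊕b7 = 1⊕0⊕1⊕1 = 1
s4: b4⊕b5⊕b6⊕b7 = 1⊕1⊕1⊕1 = 0
Syndrome (s4...s1) = 011 → position 3.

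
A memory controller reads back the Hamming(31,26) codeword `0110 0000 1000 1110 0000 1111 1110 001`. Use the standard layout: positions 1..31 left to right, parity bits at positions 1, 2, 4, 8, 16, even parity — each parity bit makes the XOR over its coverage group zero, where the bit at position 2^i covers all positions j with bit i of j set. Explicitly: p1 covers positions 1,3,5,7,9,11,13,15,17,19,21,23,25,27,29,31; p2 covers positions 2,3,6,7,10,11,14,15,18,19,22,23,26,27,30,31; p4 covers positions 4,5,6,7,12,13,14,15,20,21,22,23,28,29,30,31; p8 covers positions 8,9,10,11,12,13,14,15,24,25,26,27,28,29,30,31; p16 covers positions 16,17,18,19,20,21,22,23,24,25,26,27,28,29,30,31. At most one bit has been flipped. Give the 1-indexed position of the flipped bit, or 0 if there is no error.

15

s1: b1⊕b3⊕b5⊕b7⊕b9⊕b11⊕b13⊕b15⊕b17⊕b19⊕b21⊕b23⊕b25⊕b27⊕b29⊕b31 = 0⊕1⊕0⊕0⊕1⊕0⊕1⊕1⊕0⊕0⊕1⊕1⊕1⊕1⊕0⊕1 = 1
s2: b2⊕b3⊕b6⊕b7⊕b10⊕b11⊕b14⊕b15⊕b18⊕b19⊕b22⊕b23⊕b26⊕b27⊕b30⊕b31 = 1⊕1⊕0⊕0⊕0⊕0⊕1⊕1⊕0⊕0⊕1⊕1⊕1⊕1⊕0⊕1 = 1
s4: b4⊕b5⊕b6⊕b7⊕b12⊕b13⊕b14⊕b15⊕b20⊕b21⊕b22⊕b23⊕b28⊕b29⊕b30⊕b31 = 0⊕0⊕0⊕0⊕0⊕1⊕1⊕1⊕0⊕1⊕1⊕1⊕0⊕0⊕0⊕1 = 1
s8: b8⊕b9⊕b10⊕b11⊕b12⊕b13⊕b14⊕b15⊕b24⊕b25⊕b26⊕b27⊕b28⊕b29⊕b30⊕b31 = 0⊕1⊕0⊕0⊕0⊕1⊕1⊕1⊕1⊕1⊕1⊕1⊕0⊕0⊕0⊕1 = 1
s16: b16⊕b17⊕b18⊕b19⊕b20⊕b21⊕b22⊕b23⊕b24⊕b25⊕b26⊕b27⊕b28⊕b29⊕b30⊕b31 = 0⊕0⊕0⊕0⊕0⊕1⊕1⊕1⊕1⊕1⊕1⊕1⊕0⊕0⊕0⊕1 = 0
Syndrome (s16...s1) = 01111 → position 15.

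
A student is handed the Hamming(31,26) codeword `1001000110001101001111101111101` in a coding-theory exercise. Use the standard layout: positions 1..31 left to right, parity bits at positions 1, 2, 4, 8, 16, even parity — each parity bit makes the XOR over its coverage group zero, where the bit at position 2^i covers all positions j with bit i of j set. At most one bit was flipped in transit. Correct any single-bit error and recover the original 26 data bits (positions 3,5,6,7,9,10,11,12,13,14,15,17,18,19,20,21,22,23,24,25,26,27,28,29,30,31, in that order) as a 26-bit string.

s1: b1⊕b3⊕b5⊕b7⊕b9⊕b11⊕b13⊕b15⊕b17⊕b19⊕b21⊕b23⊕b25⊕b27⊕b29⊕b31 = 1⊕0⊕0⊕0⊕1⊕0⊕1⊕0⊕0⊕1⊕1⊕1⊕1⊕1⊕1⊕1 = 0
s2: b2⊕b3⊕b6⊕b7⊕b10⊕b11⊕b14⊕b15⊕b18⊕b19⊕b22⊕b23⊕b26⊕b27⊕b30⊕b31 = 0⊕0⊕0⊕0⊕0⊕0⊕1⊕0⊕0⊕1⊕1⊕1⊕1⊕1⊕0⊕1 = 1
s4: b4⊕b5⊕b6⊕b7⊕b12⊕b13⊕b14⊕b15⊕b20⊕b21⊕b22⊕b23⊕b28⊕b29⊕b30⊕b31 = 1⊕0⊕0⊕0⊕0⊕1⊕1⊕0⊕1⊕1⊕1⊕1⊕1⊕1⊕0⊕1 = 0
s8: b8⊕b9⊕b10⊕b11⊕b12⊕b13⊕b14⊕b15⊕b24⊕b25⊕b26⊕b27⊕b28⊕b29⊕b30⊕b31 = 1⊕1⊕0⊕0⊕0⊕1⊕1⊕0⊕0⊕1⊕1⊕1⊕1⊕1⊕0⊕1 = 0
s16: b16⊕b17⊕b18⊕b19⊕b20⊕b21⊕b22⊕b23⊕b24⊕b25⊕b26⊕b27⊕b28⊕b29⊕b30⊕b31 = 1⊕0⊕0⊕1⊕1⊕1⊕1⊕1⊕0⊕1⊕1⊕1⊕1⊕1⊕0⊕1 = 0
Syndrome (s16...s1) = 00010 → position 2.
Flip bit 2: corrected codeword = 1101000110001101001111101111101
Data bits at positions 3,5,6,7,9,10,11,12,13,14,15,17,18,19,20,21,22,23,24,25,26,27,28,29,30,31: 00001000110001111101111101

00001000110001111101111101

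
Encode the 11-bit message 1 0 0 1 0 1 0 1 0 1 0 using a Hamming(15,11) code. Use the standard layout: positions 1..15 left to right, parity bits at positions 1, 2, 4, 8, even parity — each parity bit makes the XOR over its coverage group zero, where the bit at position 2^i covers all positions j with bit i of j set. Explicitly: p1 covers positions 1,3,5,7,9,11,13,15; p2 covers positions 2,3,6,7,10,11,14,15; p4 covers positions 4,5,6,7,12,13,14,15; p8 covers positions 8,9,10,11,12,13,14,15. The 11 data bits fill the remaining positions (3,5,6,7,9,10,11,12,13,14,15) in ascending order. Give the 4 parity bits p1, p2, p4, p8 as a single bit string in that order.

0011

Place data bits at non-power-of-two positions: b3=1, b5=0, b6=0, b7=1, b9=0, b10=1, b11=0, b12=1, b13=0, b14=1, b15=0.
p1 = XOR of data positions {3,5,7,9,11,13,15} = 1⊕0⊕1⊕0⊕0⊕0⊕0 = 0
p2 = XOR of data positions {3,6,7,10,11,14,15} = 1⊕0⊕1⊕1⊕0⊕1⊕0 = 0
p4 = XOR of data positions {5,6,7,12,13,14,15} = 0⊕0⊕1⊕1⊕0⊕1⊕0 = 1
p8 = XOR of data positions {9,10,11,12,13,14,15} = 0⊕1⊕0⊕1⊕0⊕1⊕0 = 1
Parity bits p1,p2,p4,p8 = 0011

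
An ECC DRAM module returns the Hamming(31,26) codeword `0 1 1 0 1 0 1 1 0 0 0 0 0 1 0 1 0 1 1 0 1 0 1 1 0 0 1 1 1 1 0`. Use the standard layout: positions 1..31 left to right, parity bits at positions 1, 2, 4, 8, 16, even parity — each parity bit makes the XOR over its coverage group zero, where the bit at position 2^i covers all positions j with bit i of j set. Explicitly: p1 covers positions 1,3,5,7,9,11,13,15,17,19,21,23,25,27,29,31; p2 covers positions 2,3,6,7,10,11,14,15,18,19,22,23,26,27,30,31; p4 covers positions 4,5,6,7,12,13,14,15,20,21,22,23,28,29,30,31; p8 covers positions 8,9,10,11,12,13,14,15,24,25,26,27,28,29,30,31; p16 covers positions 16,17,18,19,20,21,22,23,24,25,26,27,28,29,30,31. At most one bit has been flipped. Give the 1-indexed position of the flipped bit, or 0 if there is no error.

10

s1: b1⊕b3⊕b5⊕b7⊕b9⊕b11⊕b13⊕b15⊕b17⊕b19⊕b21⊕b23⊕b25⊕b27⊕b29⊕b31 = 0⊕1⊕1⊕1⊕0⊕0⊕0⊕0⊕0⊕1⊕1⊕1⊕0⊕1⊕1⊕0 = 0
s2: b2⊕b3⊕b6⊕b7⊕b10⊕b11⊕b14⊕b15⊕b18⊕b19⊕b22⊕b23⊕b26⊕b27⊕b30⊕b31 = 1⊕1⊕0⊕1⊕0⊕0⊕1⊕0⊕1⊕1⊕0⊕1⊕0⊕1⊕1⊕0 = 1
s4: b4⊕b5⊕b6⊕b7⊕b12⊕b13⊕b14⊕b15⊕b20⊕b21⊕b22⊕b23⊕b28⊕b29⊕b30⊕b31 = 0⊕1⊕0⊕1⊕0⊕0⊕1⊕0⊕0⊕1⊕0⊕1⊕1⊕1⊕1⊕0 = 0
s8: b8⊕b9⊕b10⊕b11⊕b12⊕b13⊕b14⊕b15⊕b24⊕b25⊕b26⊕b27⊕b28⊕b29⊕b30⊕b31 = 1⊕0⊕0⊕0⊕0⊕0⊕1⊕0⊕1⊕0⊕0⊕1⊕1⊕1⊕1⊕0 = 1
s16: b16⊕b17⊕b18⊕b19⊕b20⊕b21⊕b22⊕b23⊕b24⊕b25⊕b26⊕b27⊕b28⊕b29⊕b30⊕b31 = 1⊕0⊕1⊕1⊕0⊕1⊕0⊕1⊕1⊕0⊕0⊕1⊕1⊕1⊕1⊕0 = 0
Syndrome (s16...s1) = 01010 → position 10.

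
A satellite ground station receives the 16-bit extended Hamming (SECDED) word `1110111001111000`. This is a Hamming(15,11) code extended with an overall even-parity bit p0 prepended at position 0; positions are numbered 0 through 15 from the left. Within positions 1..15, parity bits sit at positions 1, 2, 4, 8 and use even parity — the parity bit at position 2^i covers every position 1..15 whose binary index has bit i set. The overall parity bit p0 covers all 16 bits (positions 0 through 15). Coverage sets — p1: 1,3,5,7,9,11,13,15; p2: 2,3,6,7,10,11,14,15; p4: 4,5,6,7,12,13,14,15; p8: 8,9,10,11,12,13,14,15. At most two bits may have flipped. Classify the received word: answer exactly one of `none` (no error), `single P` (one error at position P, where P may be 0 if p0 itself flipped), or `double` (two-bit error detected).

none

s1: b1⊕b3⊕b5⊕b7⊕b9⊕b11⊕b13⊕b15 = 1⊕0⊕1⊕0⊕1⊕1⊕0⊕0 = 0
s2: b2⊕b3⊕b6⊕b7⊕b10⊕b11⊕b14⊕b15 = 1⊕0⊕1⊕0⊕1⊕1⊕0⊕0 = 0
s4: b4⊕b5⊕b6⊕b7⊕b12⊕b13⊕b14⊕b15 = 1⊕1⊕1⊕0⊕1⊕0⊕0⊕0 = 0
s8: b8⊕b9⊕b10⊕b11⊕b12⊕b13⊕b14⊕b15 = 0⊕1⊕1⊕1⊕1⊕0⊕0⊕0 = 0
Syndrome (s8...s1) = 0000 → position 0 (no error).
Overall parity (XOR of all 16 bits, including p0): 1⊕1⊕1⊕0⊕1⊕1⊕1⊕0⊕0⊕1⊕1⊕1⊕1⊕0⊕0⊕0 = 0
Overall=0, syndrome position=0 → no error.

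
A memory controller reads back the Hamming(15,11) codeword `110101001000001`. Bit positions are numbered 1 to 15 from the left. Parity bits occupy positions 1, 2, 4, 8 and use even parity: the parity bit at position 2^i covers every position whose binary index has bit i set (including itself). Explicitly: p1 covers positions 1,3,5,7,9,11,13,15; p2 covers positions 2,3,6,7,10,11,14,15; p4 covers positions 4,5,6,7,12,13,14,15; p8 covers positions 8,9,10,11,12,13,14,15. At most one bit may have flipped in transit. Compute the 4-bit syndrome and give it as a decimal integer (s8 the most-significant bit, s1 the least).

s1: b1⊕b3⊕b5⊕b7⊕b9⊕b11⊕b13⊕b15 = 1⊕0⊕0⊕0⊕1⊕0⊕0⊕1 = 1
s2: b2⊕b3⊕b6⊕b7⊕b10⊕b11⊕b14⊕b15 = 1⊕0⊕1⊕0⊕0⊕0⊕0⊕1 = 1
s4: b4⊕b5⊕b6⊕b7⊕b12⊕b13⊕b14⊕b15 = 1⊕0⊕1⊕0⊕0⊕0⊕0⊕1 = 1
s8: b8⊕b9⊕b10⊕b11⊕b12⊕b13⊕b14⊕b15 = 0⊕1⊕0⊕0⊕0⊕0⊕0⊕1 = 0
Syndrome (s8...s1) = 0111 → position 7.

7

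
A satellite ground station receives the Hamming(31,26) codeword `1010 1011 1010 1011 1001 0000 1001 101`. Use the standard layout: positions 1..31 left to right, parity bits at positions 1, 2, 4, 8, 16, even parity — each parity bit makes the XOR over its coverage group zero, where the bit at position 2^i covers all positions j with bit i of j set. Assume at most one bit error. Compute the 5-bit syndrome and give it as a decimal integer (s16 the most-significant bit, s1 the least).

s1: b1⊕b3⊕b5⊕b7⊕b9⊕b11⊕b13⊕b15⊕b17⊕b19⊕b21⊕b23⊕b25⊕b27⊕b29⊕b31 = 1⊕1⊕1⊕1⊕1⊕1⊕1⊕1⊕1⊕0⊕0⊕0⊕1⊕0⊕1⊕1 = 0
s2: b2⊕b3⊕b6⊕b7⊕b10⊕b11⊕b14⊕b15⊕b18⊕b19⊕b22⊕b23⊕b26⊕b27⊕b30⊕b31 = 0⊕1⊕0⊕1⊕0⊕1⊕0⊕1⊕0⊕0⊕0⊕0⊕0⊕0⊕0⊕1 = 1
s4: b4⊕b5⊕b6⊕b7⊕b12⊕b13⊕b14⊕b15⊕b20⊕b21⊕b22⊕b23⊕b28⊕b29⊕b30⊕b31 = 0⊕1⊕0⊕1⊕0⊕1⊕0⊕1⊕1⊕0⊕0⊕0⊕1⊕1⊕0⊕1 = 0
s8: b8⊕b9⊕b10⊕b11⊕b12⊕b13⊕b14⊕b15⊕b24⊕b25⊕b26⊕b27⊕b28⊕b29⊕b30⊕b31 = 1⊕1⊕0⊕1⊕0⊕1⊕0⊕1⊕0⊕1⊕0⊕0⊕1⊕1⊕0⊕1 = 1
s16: b16⊕b17⊕b18⊕b19⊕b20⊕b21⊕b22⊕b23⊕b24⊕b25⊕b26⊕b27⊕b28⊕b29⊕b30⊕b31 = 1⊕1⊕0⊕0⊕1⊕0⊕0⊕0⊕0⊕1⊕0⊕0⊕1⊕1⊕0⊕1 = 1
Syndrome (s16...s1) = 11010 → position 26.

26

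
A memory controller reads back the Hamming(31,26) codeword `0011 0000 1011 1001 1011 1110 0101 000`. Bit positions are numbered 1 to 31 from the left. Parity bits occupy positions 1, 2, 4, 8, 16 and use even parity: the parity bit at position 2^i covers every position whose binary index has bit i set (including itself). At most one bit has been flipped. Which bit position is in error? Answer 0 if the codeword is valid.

s1: b1⊕b3⊕b5⊕b7⊕b9⊕b11⊕b13⊕b15⊕b17⊕b19⊕b21⊕b23⊕b25⊕b27⊕b29⊕b31 = 0⊕1⊕0⊕0⊕1⊕1⊕1⊕0⊕1⊕1⊕1⊕1⊕0⊕0⊕0⊕0 = 0
s2: b2⊕b3⊕b6⊕b7⊕b10⊕b11⊕b14⊕b15⊕b18⊕b19⊕b22⊕b23⊕b26⊕b27⊕b30⊕b31 = 0⊕1⊕0⊕0⊕0⊕1⊕0⊕0⊕0⊕1⊕1⊕1⊕1⊕0⊕0⊕0 = 0
s4: b4⊕b5⊕b6⊕b7⊕b12⊕b13⊕b14⊕b15⊕b20⊕b21⊕b22⊕b23⊕b28⊕b29⊕b30⊕b31 = 1⊕0⊕0⊕0⊕1⊕1⊕0⊕0⊕1⊕1⊕1⊕1⊕1⊕0⊕0⊕0 = 0
s8: b8⊕b9⊕b10⊕b11⊕b12⊕b13⊕b14⊕b15⊕b24⊕b25⊕b26⊕b27⊕b28⊕b29⊕b30⊕b31 = 0⊕1⊕0⊕1⊕1⊕1⊕0⊕0⊕0⊕0⊕1⊕0⊕1⊕0⊕0⊕0 = 0
s16: b16⊕b17⊕b18⊕b19⊕b20⊕b21⊕b22⊕b23⊕b24⊕b25⊕b26⊕b27⊕b28⊕b29⊕b30⊕b31 = 1⊕1⊕0⊕1⊕1⊕1⊕1⊕1⊕0⊕0⊕1⊕0⊕1⊕0⊕0⊕0 = 1
Syndrome (s16...s1) = 10000 → position 16.

16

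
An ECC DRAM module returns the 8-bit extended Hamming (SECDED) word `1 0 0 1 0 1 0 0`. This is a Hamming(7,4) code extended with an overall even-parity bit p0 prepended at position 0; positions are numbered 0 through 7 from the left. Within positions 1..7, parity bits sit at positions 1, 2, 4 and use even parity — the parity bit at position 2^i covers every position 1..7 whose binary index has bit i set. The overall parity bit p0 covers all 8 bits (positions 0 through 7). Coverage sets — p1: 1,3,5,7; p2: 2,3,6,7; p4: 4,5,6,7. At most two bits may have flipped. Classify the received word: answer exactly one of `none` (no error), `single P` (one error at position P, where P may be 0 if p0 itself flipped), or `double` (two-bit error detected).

s1: b1⊕b3⊕b5⊕b7 = 0⊕1⊕1⊕0 = 0
s2: b2⊕b3⊕b6⊕b7 = 0⊕1⊕0⊕0 = 1
s4: b4⊕b5⊕b6⊕b7 = 0⊕1⊕0⊕0 = 1
Syndrome (s4...s1) = 110 → position 6.
Overall parity (XOR of all 8 bits, including p0): 1⊕0⊕0⊕1⊕0⊕1⊕0⊕0 = 1
Overall=1, syndrome position=6 → single-bit error at position 6.

single 6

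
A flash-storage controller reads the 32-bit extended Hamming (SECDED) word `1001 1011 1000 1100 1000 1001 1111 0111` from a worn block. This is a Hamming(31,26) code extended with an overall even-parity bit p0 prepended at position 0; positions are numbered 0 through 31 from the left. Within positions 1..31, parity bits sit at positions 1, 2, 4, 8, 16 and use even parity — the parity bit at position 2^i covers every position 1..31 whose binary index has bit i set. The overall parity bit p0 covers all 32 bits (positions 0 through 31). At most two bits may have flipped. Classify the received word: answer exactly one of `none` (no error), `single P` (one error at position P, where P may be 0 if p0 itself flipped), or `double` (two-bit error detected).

none

s1: b1⊕b3⊕b5⊕b7⊕b9⊕b11⊕b13⊕b15⊕b17⊕b19⊕b21⊕b23⊕b25⊕b27⊕b29⊕b31 = 0⊕1⊕0⊕1⊕0⊕0⊕1⊕0⊕0⊕0⊕0⊕1⊕1⊕1⊕1⊕1 = 0
s2: b2⊕b3⊕b6⊕b7⊕b10⊕b11⊕b14⊕b15⊕b18⊕b19⊕b22⊕b23⊕b26⊕b27⊕b30⊕b31 = 0⊕1⊕1⊕1⊕0⊕0⊕0⊕0⊕0⊕0⊕0⊕1⊕1⊕1⊕1⊕1 = 0
s4: b4⊕b5⊕b6⊕b7⊕b12⊕b13⊕b14⊕b15⊕b20⊕b21⊕b22⊕b23⊕b28⊕b29⊕b30⊕b31 = 1⊕0⊕1⊕1⊕1⊕1⊕0⊕0⊕1⊕0⊕0⊕1⊕0⊕1⊕1⊕1 = 0
s8: b8⊕b9⊕b10⊕b11⊕b12⊕b13⊕b14⊕b15⊕b24⊕b25⊕b26⊕b27⊕b28⊕b29⊕b30⊕b31 = 1⊕0⊕0⊕0⊕1⊕1⊕0⊕0⊕1⊕1⊕1⊕1⊕0⊕1⊕1⊕1 = 0
s16: b16⊕b17⊕b18⊕b19⊕b20⊕b21⊕b22⊕b23⊕b24⊕b25⊕b26⊕b27⊕b28⊕b29⊕b30⊕b31 = 1⊕0⊕0⊕0⊕1⊕0⊕0⊕1⊕1⊕1⊕1⊕1⊕0⊕1⊕1⊕1 = 0
Syndrome (s16...s1) = 00000 → position 0 (no error).
Overall parity (XOR of all 32 bits, including p0): 1⊕0⊕0⊕1⊕1⊕0⊕1⊕1⊕1⊕0⊕0⊕0⊕1⊕1⊕0⊕0⊕1⊕0⊕0⊕0⊕1⊕0⊕0⊕1⊕1⊕1⊕1⊕1⊕0⊕1⊕1⊕1 = 0
Overall=0, syndrome position=0 → no error.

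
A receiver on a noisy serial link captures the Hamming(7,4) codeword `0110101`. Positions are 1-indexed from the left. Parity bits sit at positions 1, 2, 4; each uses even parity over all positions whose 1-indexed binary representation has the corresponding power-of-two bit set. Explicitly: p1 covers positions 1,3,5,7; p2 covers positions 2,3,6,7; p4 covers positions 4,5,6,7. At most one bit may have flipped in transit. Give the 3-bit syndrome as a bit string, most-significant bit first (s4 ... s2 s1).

011

s1: b1⊕b3⊕b5⊕b7 = 0⊕1⊕1⊕1 = 1
s2: b2⊕b3⊕b6⊕b7 = 1⊕1⊕0⊕1 = 1
s4: b4⊕b5⊕b6⊕b7 = 0⊕1⊕0⊕1 = 0
Syndrome (s4...s1) = 011 → position 3.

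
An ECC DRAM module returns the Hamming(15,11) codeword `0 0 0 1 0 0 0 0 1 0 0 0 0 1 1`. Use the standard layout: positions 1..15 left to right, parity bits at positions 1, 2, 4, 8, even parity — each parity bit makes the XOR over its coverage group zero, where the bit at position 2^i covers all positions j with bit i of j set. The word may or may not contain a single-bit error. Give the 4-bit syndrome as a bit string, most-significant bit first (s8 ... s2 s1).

1100

s1: b1⊕b3⊕b5⊕b7⊕b9⊕b11⊕b13⊕b15 = 0⊕0⊕0⊕0⊕1⊕0⊕0⊕1 = 0
s2: b2⊕b3⊕b6⊕b7⊕b10⊕b11⊕b14⊕b15 = 0⊕0⊕0⊕0⊕0⊕0⊕1⊕1 = 0
s4: b4⊕b5⊕b6⊕b7⊕b12⊕b13⊕b14⊕b15 = 1⊕0⊕0⊕0⊕0⊕0⊕1⊕1 = 1
s8: b8⊕b9⊕b10⊕b11⊕b12⊕b13⊕b14⊕b15 = 0⊕1⊕0⊕0⊕0⊕0⊕1⊕1 = 1
Syndrome (s8...s1) = 1100 → position 12.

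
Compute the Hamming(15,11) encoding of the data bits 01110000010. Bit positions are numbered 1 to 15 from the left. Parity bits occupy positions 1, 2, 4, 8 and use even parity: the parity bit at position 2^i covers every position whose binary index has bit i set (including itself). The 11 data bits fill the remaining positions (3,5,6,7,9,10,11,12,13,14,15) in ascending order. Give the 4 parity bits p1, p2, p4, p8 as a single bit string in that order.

0101

Place data bits at non-power-of-two positions: b3=0, b5=1, b6=1, b7=1, b9=0, b10=0, b11=0, b12=0, b13=0, b14=1, b15=0.
p1 = XOR of data positions {3,5,7,9,11,13,15} = 0⊕1⊕1⊕0⊕0⊕0⊕0 = 0
p2 = XOR of data positions {3,6,7,10,11,14,15} = 0⊕1⊕1⊕0⊕0⊕1⊕0 = 1
p4 = XOR of data positions {5,6,7,12,13,14,15} = 1⊕1⊕1⊕0⊕0⊕1⊕0 = 0
p8 = XOR of data positions {9,10,11,12,13,14,15} = 0⊕0⊕0⊕0⊕0⊕1⊕0 = 1
Parity bits p1,p2,p4,p8 = 0101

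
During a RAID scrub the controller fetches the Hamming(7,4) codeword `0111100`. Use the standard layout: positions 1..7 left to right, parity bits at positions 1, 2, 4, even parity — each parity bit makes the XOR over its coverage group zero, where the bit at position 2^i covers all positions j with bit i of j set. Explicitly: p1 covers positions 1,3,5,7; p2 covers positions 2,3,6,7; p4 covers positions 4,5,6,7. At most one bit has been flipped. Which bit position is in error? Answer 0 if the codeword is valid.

s1: b1⊕b3⊕b5⊕b7 = 0⊕1⊕1⊕0 = 0
s2: b2⊕b3⊕b6⊕b7 = 1⊕1⊕0⊕0 = 0
s4: b4⊕b5⊕b6⊕b7 = 1⊕1⊕0⊕0 = 0
Syndrome (s4...s1) = 000 → position 0 (no error).

0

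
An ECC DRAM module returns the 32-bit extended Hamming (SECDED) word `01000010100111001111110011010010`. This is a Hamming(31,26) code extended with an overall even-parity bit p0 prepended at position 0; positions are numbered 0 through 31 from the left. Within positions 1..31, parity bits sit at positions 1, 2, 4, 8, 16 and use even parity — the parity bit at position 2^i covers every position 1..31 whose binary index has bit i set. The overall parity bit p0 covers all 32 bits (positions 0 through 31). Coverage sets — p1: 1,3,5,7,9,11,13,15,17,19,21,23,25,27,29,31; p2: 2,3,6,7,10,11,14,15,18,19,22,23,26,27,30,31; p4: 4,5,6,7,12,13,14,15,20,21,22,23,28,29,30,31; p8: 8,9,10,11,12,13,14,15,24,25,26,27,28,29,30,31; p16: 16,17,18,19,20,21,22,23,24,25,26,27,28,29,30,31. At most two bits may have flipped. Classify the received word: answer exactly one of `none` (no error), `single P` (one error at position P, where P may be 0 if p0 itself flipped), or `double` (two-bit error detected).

none

s1: b1⊕b3⊕b5⊕b7⊕b9⊕b11⊕b13⊕b15⊕b17⊕b19⊕b21⊕b23⊕b25⊕b27⊕b29⊕b31 = 1⊕0⊕0⊕0⊕0⊕1⊕1⊕0⊕1⊕1⊕1⊕0⊕1⊕1⊕0⊕0 = 0
s2: b2⊕b3⊕b6⊕b7⊕b10⊕b11⊕b14⊕b15⊕b18⊕b19⊕b22⊕b23⊕b26⊕b27⊕b30⊕b31 = 0⊕0⊕1⊕0⊕0⊕1⊕0⊕0⊕1⊕1⊕0⊕0⊕0⊕1⊕1⊕0 = 0
s4: b4⊕b5⊕b6⊕b7⊕b12⊕b13⊕b14⊕b15⊕b20⊕b21⊕b22⊕b23⊕b28⊕b29⊕b30⊕b31 = 0⊕0⊕1⊕0⊕1⊕1⊕0⊕0⊕1⊕1⊕0⊕0⊕0⊕0⊕1⊕0 = 0
s8: b8⊕b9⊕b10⊕b11⊕b12⊕b13⊕b14⊕b15⊕b24⊕b25⊕b26⊕b27⊕b28⊕b29⊕b30⊕b31 = 1⊕0⊕0⊕1⊕1⊕1⊕0⊕0⊕1⊕1⊕0⊕1⊕0⊕0⊕1⊕0 = 0
s16: b16⊕b17⊕b18⊕b19⊕b20⊕b21⊕b22⊕b23⊕b24⊕b25⊕b26⊕b27⊕b28⊕b29⊕b30⊕b31 = 1⊕1⊕1⊕1⊕1⊕1⊕0⊕0⊕1⊕1⊕0⊕1⊕0⊕0⊕1⊕0 = 0
Syndrome (s16...s1) = 00000 → position 0 (no error).
Overall parity (XOR of all 32 bits, including p0): 0⊕1⊕0⊕0⊕0⊕0⊕1⊕0⊕1⊕0⊕0⊕1⊕1⊕1⊕0⊕0⊕1⊕1⊕1⊕1⊕1⊕1⊕0⊕0⊕1⊕1⊕0⊕1⊕0⊕0⊕1⊕0 = 0
Overall=0, syndrome position=0 → no error.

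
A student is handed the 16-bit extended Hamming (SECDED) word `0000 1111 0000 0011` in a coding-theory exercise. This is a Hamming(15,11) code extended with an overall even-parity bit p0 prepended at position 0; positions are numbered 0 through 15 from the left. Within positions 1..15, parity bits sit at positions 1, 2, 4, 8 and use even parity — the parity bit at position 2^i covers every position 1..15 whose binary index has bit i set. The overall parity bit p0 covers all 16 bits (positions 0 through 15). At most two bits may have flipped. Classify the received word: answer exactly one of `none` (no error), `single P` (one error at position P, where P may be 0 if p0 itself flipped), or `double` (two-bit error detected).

double

s1: b1⊕b3⊕b5⊕b7⊕b9⊕b11⊕b13⊕b15 = 0⊕0⊕1⊕1⊕0⊕0⊕0⊕1 = 1
s2: b2⊕b3⊕b6⊕b7⊕b10⊕b11⊕b14⊕b15 = 0⊕0⊕1⊕1⊕0⊕0⊕1⊕1 = 0
s4: b4⊕b5⊕b6⊕b7⊕b12⊕b13⊕b14⊕b15 = 1⊕1⊕1⊕1⊕0⊕0⊕1⊕1 = 0
s8: b8⊕b9⊕b10⊕b11⊕b12⊕b13⊕b14⊕b15 = 0⊕0⊕0⊕0⊕0⊕0⊕1⊕1 = 0
Syndrome (s8...s1) = 0001 → position 1.
Overall parity (XOR of all 16 bits, including p0): 0⊕0⊕0⊕0⊕1⊕1⊕1⊕1⊕0⊕0⊕0⊕0⊕0⊕0⊕1⊕1 = 0
Overall=0, syndrome position=1 → double-bit error detected (uncorrectable).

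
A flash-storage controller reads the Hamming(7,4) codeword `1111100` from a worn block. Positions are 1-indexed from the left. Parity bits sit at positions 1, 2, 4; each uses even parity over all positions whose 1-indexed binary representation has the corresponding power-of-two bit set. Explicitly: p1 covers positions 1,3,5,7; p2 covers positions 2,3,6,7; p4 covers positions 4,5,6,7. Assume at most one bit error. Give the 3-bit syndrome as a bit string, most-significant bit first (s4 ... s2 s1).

s1: b1⊕b3⊕b5⊕b7 = 1⊕1⊕1⊕0 = 1
s2: b2⊕b3⊕b6⊕b7 = 1⊕1⊕0⊕0 = 0
s4: b4⊕b5⊕b6⊕b7 = 1⊕1⊕0⊕0 = 0
Syndrome (s4...s1) = 001 → position 1.

001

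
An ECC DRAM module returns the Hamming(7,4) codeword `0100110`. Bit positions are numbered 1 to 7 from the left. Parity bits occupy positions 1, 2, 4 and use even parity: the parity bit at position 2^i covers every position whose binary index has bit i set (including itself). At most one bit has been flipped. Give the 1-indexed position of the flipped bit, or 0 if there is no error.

1

s1: b1⊕b3⊕b5⊕b7 = 0⊕0⊕1⊕0 = 1
s2: b2⊕b3⊕b6⊕b7 = 1⊕0⊕1⊕0 = 0
s4: b4⊕b5⊕b6⊕b7 = 0⊕1⊕1⊕0 = 0
Syndrome (s4...s1) = 001 → position 1.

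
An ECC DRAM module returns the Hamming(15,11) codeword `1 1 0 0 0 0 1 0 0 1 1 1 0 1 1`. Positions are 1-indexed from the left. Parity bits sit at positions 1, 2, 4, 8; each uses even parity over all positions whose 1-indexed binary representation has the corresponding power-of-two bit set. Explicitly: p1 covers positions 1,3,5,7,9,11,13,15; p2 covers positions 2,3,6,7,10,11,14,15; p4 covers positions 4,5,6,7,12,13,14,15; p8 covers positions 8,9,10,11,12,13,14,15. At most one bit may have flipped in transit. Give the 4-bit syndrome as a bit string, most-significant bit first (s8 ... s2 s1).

1000

s1: b1⊕b3⊕b5⊕b7⊕b9⊕b11⊕b13⊕b15 = 1⊕0⊕0⊕1⊕0⊕1⊕0⊕1 = 0
s2: b2⊕b3⊕b6⊕b7⊕b10⊕b11⊕b14⊕b15 = 1⊕0⊕0⊕1⊕1⊕1⊕1⊕1 = 0
s4: b4⊕b5⊕b6⊕b7⊕b12⊕b13⊕b14⊕b15 = 0⊕0⊕0⊕1⊕1⊕0⊕1⊕1 = 0
s8: b8⊕b9⊕b10⊕b11⊕b12⊕b13⊕b14⊕b15 = 0⊕0⊕1⊕1⊕1⊕0⊕1⊕1 = 1
Syndrome (s8...s1) = 1000 → position 8.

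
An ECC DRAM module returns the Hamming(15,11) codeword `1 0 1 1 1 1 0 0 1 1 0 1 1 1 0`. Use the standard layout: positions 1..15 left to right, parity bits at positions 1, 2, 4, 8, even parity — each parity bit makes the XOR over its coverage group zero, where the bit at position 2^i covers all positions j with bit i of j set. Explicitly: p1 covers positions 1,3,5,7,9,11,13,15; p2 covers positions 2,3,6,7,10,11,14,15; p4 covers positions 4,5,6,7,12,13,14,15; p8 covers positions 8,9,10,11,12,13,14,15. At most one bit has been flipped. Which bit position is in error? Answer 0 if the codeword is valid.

9

s1: b1⊕b3⊕b5⊕b7⊕b9⊕b11⊕b13⊕b15 = 1⊕1⊕1⊕0⊕1⊕0⊕1⊕0 = 1
s2: b2⊕b3⊕b6⊕b7⊕b10⊕b11⊕b14⊕b15 = 0⊕1⊕1⊕0⊕1⊕0⊕1⊕0 = 0
s4: b4⊕b5⊕b6⊕b7⊕b12⊕b13⊕b14⊕b15 = 1⊕1⊕1⊕0⊕1⊕1⊕1⊕0 = 0
s8: b8⊕b9⊕b10⊕b11⊕b12⊕b13⊕b14⊕b15 = 0⊕1⊕1⊕0⊕1⊕1⊕1⊕0 = 1
Syndrome (s8...s1) = 1001 → position 9.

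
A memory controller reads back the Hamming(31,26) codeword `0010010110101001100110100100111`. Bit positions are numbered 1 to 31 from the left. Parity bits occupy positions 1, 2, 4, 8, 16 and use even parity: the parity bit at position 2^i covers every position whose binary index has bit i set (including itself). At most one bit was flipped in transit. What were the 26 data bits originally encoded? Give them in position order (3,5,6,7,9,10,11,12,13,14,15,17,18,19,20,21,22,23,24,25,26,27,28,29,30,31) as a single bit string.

s1: b1⊕b3⊕b5⊕b7⊕b9⊕b11⊕b13⊕b15⊕b17⊕b19⊕b21⊕b23⊕b25⊕b27⊕b29⊕b31 = 0⊕1⊕0⊕0⊕1⊕1⊕1⊕0⊕1⊕0⊕1⊕1⊕0⊕0⊕1⊕1 = 1
s2: b2⊕b3⊕b6⊕b7⊕b10⊕b11⊕b14⊕b15⊕b18⊕b19⊕b22⊕b23⊕b26⊕b27⊕b30⊕b31 = 0⊕1⊕1⊕0⊕0⊕1⊕0⊕0⊕0⊕0⊕0⊕1⊕1⊕0⊕1⊕1 = 1
s4: b4⊕b5⊕b6⊕b7⊕b12⊕b13⊕b14⊕b15⊕b20⊕b21⊕b22⊕b23⊕b28⊕b29⊕b30⊕b31 = 0⊕0⊕1⊕0⊕0⊕1⊕0⊕0⊕1⊕1⊕0⊕1⊕0⊕1⊕1⊕1 = 0
s8: b8⊕b9⊕b10⊕b11⊕b12⊕b13⊕b14⊕b15⊕b24⊕b25⊕b26⊕b27⊕b28⊕b29⊕b30⊕b31 = 1⊕1⊕0⊕1⊕0⊕1⊕0⊕0⊕0⊕0⊕1⊕0⊕0⊕1⊕1⊕1 = 0
s16: b16⊕b17⊕b18⊕b19⊕b20⊕b21⊕b22⊕b23⊕b24⊕b25⊕b26⊕b27⊕b28⊕b29⊕b30⊕b31 = 1⊕1⊕0⊕0⊕1⊕1⊕0⊕1⊕0⊕0⊕1⊕0⊕0⊕1⊕1⊕1 = 1
Syndrome (s16...s1) = 10011 → position 19.
Flip bit 19: corrected codeword = 0010010110101001101110100100111
Data bits at positions 3,5,6,7,9,10,11,12,13,14,15,17,18,19,20,21,22,23,24,25,26,27,28,29,30,31: 10101010100101110100100111

10101010100101110100100111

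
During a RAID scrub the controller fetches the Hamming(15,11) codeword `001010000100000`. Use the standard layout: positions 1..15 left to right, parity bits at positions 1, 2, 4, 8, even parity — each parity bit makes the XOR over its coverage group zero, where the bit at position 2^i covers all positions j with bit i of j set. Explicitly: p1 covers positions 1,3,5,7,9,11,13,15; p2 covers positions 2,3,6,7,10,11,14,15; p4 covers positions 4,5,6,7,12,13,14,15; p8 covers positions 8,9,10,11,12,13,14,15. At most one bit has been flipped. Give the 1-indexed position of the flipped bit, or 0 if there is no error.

12

s1: b1⊕b3⊕b5⊕b7⊕b9⊕b11⊕b13⊕b15 = 0⊕1⊕1⊕0⊕0⊕0⊕0⊕0 = 0
s2: b2⊕b3⊕b6⊕b7⊕b10⊕b11⊕b14⊕b15 = 0⊕1⊕0⊕0⊕1⊕0⊕0⊕0 = 0
s4: b4⊕b5⊕b6⊕b7⊕b12⊕b13⊕b14⊕b15 = 0⊕1⊕0⊕0⊕0⊕0⊕0⊕0 = 1
s8: b8⊕b9⊕b10⊕b11⊕b12⊕b13⊕b14⊕b15 = 0⊕0⊕1⊕0⊕0⊕0⊕0⊕0 = 1
Syndrome (s8...s1) = 1100 → position 12.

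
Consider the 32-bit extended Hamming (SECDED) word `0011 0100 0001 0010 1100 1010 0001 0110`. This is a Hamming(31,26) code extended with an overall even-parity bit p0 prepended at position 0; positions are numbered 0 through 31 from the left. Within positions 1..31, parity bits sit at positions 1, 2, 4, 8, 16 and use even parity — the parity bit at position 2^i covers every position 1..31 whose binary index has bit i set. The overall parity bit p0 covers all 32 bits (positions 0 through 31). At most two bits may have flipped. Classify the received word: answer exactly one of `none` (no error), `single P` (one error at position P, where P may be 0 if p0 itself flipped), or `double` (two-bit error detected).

s1: b1⊕b3⊕b5⊕b7⊕b9⊕b11⊕b13⊕b15⊕b17⊕b19⊕b21⊕b23⊕b25⊕b27⊕b29⊕b31 = 0⊕1⊕1⊕0⊕0⊕1⊕0⊕0⊕1⊕0⊕0⊕0⊕0⊕1⊕1⊕0 = 0
s2: b2⊕b3⊕b6⊕b7⊕b10⊕b11⊕b14⊕b15⊕b18⊕b19⊕b22⊕b23⊕b26⊕b27⊕b30⊕b31 = 1⊕1⊕0⊕0⊕0⊕1⊕1⊕0⊕0⊕0⊕1⊕0⊕0⊕1⊕1⊕0 = 1
s4: b4⊕b5⊕b6⊕b7⊕b12⊕b13⊕b14⊕b15⊕b20⊕b21⊕b22⊕b23⊕b28⊕b29⊕b30⊕b31 = 0⊕1⊕0⊕0⊕0⊕0⊕1⊕0⊕1⊕0⊕1⊕0⊕0⊕1⊕1⊕0 = 0
s8: b8⊕b9⊕b10⊕b11⊕b12⊕b13⊕b14⊕b15⊕b24⊕b25⊕b26⊕b27⊕b28⊕b29⊕b30⊕b31 = 0⊕0⊕0⊕1⊕0⊕0⊕1⊕0⊕0⊕0⊕0⊕1⊕0⊕1⊕1⊕0 = 1
s16: b16⊕b17⊕b18⊕b19⊕b20⊕b21⊕b22⊕b23⊕b24⊕b25⊕b26⊕b27⊕b28⊕b29⊕b30⊕b31 = 1⊕1⊕0⊕0⊕1⊕0⊕1⊕0⊕0⊕0⊕0⊕1⊕0⊕1⊕1⊕0 = 1
Syndrome (s16...s1) = 11010 → position 26.
Overall parity (XOR of all 32 bits, including p0): 0⊕0⊕1⊕1⊕0⊕1⊕0⊕0⊕0⊕0⊕0⊕1⊕0⊕0⊕1⊕0⊕1⊕1⊕0⊕0⊕1⊕0⊕1⊕0⊕0⊕0⊕0⊕1⊕0⊕1⊕1⊕0 = 0
Overall=0, syndrome position=26 → double-bit error detected (uncorrectable).

double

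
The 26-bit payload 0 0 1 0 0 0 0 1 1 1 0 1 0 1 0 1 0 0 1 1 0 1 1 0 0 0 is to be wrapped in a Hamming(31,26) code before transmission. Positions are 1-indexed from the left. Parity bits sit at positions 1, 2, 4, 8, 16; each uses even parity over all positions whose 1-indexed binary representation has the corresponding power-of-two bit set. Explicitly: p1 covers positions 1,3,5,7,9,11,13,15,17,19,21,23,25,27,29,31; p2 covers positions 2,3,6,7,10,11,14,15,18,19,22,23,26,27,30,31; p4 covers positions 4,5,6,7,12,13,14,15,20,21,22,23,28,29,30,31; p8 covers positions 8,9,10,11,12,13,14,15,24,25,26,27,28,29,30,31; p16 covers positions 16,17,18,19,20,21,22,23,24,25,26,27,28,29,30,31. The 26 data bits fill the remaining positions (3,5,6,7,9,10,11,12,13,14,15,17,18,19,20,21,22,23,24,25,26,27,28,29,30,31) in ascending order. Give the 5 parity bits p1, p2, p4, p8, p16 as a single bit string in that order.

00011

Place data bits at non-power-of-two positions: b3=0, b5=0, b6=1, b7=0, b9=0, b10=0, b11=0, b12=1, b13=1, b14=1, b15=0, b17=1, b18=0, b19=1, b20=0, b21=1, b22=0, b23=0, b24=1, b25=1, b26=0, b27=1, b28=1, b29=0, b30=0, b31=0.
p1 = XOR of data positions {3,5,7,9,11,13,15,17,19,21,23,25,27,29,31} = 0⊕0⊕0⊕0⊕0⊕1⊕0⊕1⊕1⊕1⊕0⊕1⊕1⊕0⊕0 = 0
p2 = XOR of data positions {3,6,7,10,11,14,15,18,19,22,23,26,27,30,31} = 0⊕1⊕0⊕0⊕0⊕1⊕0⊕0⊕1⊕0⊕0⊕0⊕1⊕0⊕0 = 0
p4 = XOR of data positions {5,6,7,12,13,14,15,20,21,22,23,28,29,30,31} = 0⊕1⊕0⊕1⊕1⊕1⊕0⊕0⊕1⊕0⊕0⊕1⊕0⊕0⊕0 = 0
p8 = XOR of data positions {9,10,11,12,13,14,15,24,25,26,27,28,29,30,31} = 0⊕0⊕0⊕1⊕1⊕1⊕0⊕1⊕1⊕0⊕1⊕1⊕0⊕0⊕0 = 1
p16 = XOR of data positions {17,18,19,20,21,22,23,24,25,26,27,28,29,30,31} = 1⊕0⊕1⊕0⊕1⊕0⊕0⊕1⊕1⊕0⊕1⊕1⊕0⊕0⊕0 = 1
Parity bits p1,p2,p4,p8,p16 = 00011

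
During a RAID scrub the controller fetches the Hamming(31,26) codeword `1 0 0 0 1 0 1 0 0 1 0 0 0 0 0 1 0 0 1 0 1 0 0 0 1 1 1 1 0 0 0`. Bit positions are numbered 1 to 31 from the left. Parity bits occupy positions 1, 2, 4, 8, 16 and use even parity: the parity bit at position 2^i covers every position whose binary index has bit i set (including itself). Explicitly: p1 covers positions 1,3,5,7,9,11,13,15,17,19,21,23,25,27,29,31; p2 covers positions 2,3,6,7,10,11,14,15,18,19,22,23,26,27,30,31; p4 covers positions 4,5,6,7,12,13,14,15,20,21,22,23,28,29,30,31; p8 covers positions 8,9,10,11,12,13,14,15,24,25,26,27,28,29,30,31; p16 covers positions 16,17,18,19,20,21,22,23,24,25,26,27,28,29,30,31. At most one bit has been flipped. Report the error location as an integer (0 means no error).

s1: b1⊕b3⊕b5⊕b7⊕b9⊕b11⊕b13⊕b15⊕b17⊕b19⊕b21⊕b23⊕b25⊕b27⊕b29⊕b31 = 1⊕0⊕1⊕1⊕0⊕0⊕0⊕0⊕0⊕1⊕1⊕0⊕1⊕1⊕0⊕0 = 1
s2: b2⊕b3⊕b6⊕b7⊕b10⊕b11⊕b14⊕b15⊕b18⊕b19⊕b22⊕b23⊕b26⊕b27⊕b30⊕b31 = 0⊕0⊕0⊕1⊕1⊕0⊕0⊕0⊕0⊕1⊕0⊕0⊕1⊕1⊕0⊕0 = 1
s4: b4⊕b5⊕b6⊕b7⊕b12⊕b13⊕b14⊕b15⊕b20⊕b21⊕b22⊕b23⊕b28⊕b29⊕b30⊕b31 = 0⊕1⊕0⊕1⊕0⊕0⊕0⊕0⊕0⊕1⊕0⊕0⊕1⊕0⊕0⊕0 = 0
s8: b8⊕b9⊕b10⊕b11⊕b12⊕b13⊕b14⊕b15⊕b24⊕b25⊕b26⊕b27⊕b28⊕b29⊕b30⊕b31 = 0⊕0⊕1⊕0⊕0⊕0⊕0⊕0⊕0⊕1⊕1⊕1⊕1⊕0⊕0⊕0 = 1
s16: b16⊕b17⊕b18⊕b19⊕b20⊕b21⊕b22⊕b23⊕b24⊕b25⊕b26⊕b27⊕b28⊕b29⊕b30⊕b31 = 1⊕0⊕0⊕1⊕0⊕1⊕0⊕0⊕0⊕1⊕1⊕1⊕1⊕0⊕0⊕0 = 1
Syndrome (s16...s1) = 11011 → position 27.

27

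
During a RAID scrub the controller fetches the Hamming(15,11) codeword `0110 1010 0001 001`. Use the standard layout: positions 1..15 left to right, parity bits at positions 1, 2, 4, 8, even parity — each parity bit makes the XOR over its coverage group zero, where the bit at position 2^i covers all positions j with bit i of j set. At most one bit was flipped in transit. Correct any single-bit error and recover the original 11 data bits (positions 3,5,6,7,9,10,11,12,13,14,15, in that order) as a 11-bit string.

s1: b1⊕b3⊕b5⊕b7⊕b9⊕b11⊕b13⊕b15 = 0⊕1⊕1⊕1⊕0⊕0⊕0⊕1 = 0
s2: b2⊕b3⊕b6⊕b7⊕b10⊕b11⊕b14⊕b15 = 1⊕1⊕0⊕1⊕0⊕0⊕0⊕1 = 0
s4: b4⊕b5⊕b6⊕b7⊕b12⊕b13⊕b14⊕b15 = 0⊕1⊕0⊕1⊕1⊕0⊕0⊕1 = 0
s8: b8⊕b9⊕b10⊕b11⊕b12⊕b13⊕b14⊕b15 = 0⊕0⊕0⊕0⊕1⊕0⊕0⊕1 = 0
Syndrome (s8...s1) = 0000 → position 0 (no error).
No correction needed.
Data bits at positions 3,5,6,7,9,10,11,12,13,14,15: 11010001001

11010001001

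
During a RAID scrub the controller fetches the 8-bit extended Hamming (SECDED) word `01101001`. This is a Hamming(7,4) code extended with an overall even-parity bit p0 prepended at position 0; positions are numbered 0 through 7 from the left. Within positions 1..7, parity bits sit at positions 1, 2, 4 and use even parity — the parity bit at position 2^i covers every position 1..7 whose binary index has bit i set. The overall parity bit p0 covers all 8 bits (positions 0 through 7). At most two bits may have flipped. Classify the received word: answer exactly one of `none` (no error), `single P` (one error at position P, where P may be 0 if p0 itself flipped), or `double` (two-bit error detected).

none

s1: b1⊕b3⊕b5⊕b7 = 1⊕0⊕0⊕1 = 0
s2: b2⊕b3⊕b6⊕b7 = 1⊕0⊕0⊕1 = 0
s4: b4⊕b5⊕b6⊕b7 = 1⊕0⊕0⊕1 = 0
Syndrome (s4...s1) = 000 → position 0 (no error).
Overall parity (XOR of all 8 bits, including p0): 0⊕1⊕1⊕0⊕1⊕0⊕0⊕1 = 0
Overall=0, syndrome position=0 → no error.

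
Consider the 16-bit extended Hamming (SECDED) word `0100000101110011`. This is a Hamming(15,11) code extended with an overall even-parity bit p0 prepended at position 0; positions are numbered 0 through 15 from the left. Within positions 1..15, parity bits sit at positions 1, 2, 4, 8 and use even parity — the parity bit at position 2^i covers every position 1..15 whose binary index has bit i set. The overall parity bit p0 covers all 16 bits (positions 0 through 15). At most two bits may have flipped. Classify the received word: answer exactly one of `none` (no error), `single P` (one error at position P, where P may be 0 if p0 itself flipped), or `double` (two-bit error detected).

s1: b1⊕b3⊕b5⊕b7⊕b9⊕b11⊕b13⊕b15 = 1⊕0⊕0⊕1⊕1⊕1⊕0⊕1 = 1
s2: b2⊕b3⊕b6⊕b7⊕b10⊕b11⊕b14⊕b15 = 0⊕0⊕0⊕1⊕1⊕1⊕1⊕1 = 1
s4: b4⊕b5⊕b6⊕b7⊕b12⊕b13⊕b14⊕b15 = 0⊕0⊕0⊕1⊕0⊕0⊕1⊕1 = 1
s8: b8⊕b9⊕b10⊕b11⊕b12⊕b13⊕b14⊕b15 = 0⊕1⊕1⊕1⊕0⊕0⊕1⊕1 = 1
Syndrome (s8...s1) = 1111 → position 15.
Overall parity (XOR of all 16 bits, including p0): 0⊕1⊕0⊕0⊕0⊕0⊕0⊕1⊕0⊕1⊕1⊕1⊕0⊕0⊕1⊕1 = 1
Overall=1, syndrome position=15 → single-bit error at position 15.

single 15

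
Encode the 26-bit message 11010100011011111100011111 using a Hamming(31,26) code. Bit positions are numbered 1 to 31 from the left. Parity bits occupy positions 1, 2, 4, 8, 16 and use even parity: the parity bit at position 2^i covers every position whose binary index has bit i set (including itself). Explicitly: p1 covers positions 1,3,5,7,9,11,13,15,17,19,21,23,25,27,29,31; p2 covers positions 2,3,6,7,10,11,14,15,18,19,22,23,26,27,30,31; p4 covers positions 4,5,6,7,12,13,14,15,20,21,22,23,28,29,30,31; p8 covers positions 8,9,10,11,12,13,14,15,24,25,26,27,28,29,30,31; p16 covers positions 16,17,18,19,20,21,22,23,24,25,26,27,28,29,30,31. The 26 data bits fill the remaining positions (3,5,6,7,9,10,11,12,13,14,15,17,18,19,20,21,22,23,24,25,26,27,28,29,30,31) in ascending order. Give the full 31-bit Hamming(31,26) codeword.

0010101001000111011111100011111

Place data bits at non-power-of-two positions: b3=1, b5=1, b6=0, b7=1, b9=0, b10=1, b11=0, b12=0, b13=0, b14=1, b15=1, b17=0, b18=1, b19=1, b20=1, b21=1, b22=1, b23=1, b24=0, b25=0, b26=0, b27=1, b28=1, b29=1, b30=1, b31=1.
p1 = XOR of data positions {3,5,7,9,11,13,15,17,19,21,23,25,27,29,31} = 1⊕1⊕1⊕0⊕0⊕0⊕1⊕0⊕1⊕1⊕1⊕0⊕1⊕1⊕1 = 0
p2 = XOR of data positions {3,6,7,10,11,14,15,18,19,22,23,26,27,30,31} = 1⊕0⊕1⊕1⊕0⊕1⊕1⊕1⊕1⊕1⊕1⊕0⊕1⊕1⊕1 = 0
p4 = XOR of data positions {5,6,7,12,13,14,15,20,21,22,23,28,29,30,31} = 1⊕0⊕1⊕0⊕0⊕1⊕1⊕1⊕1⊕1⊕1⊕1⊕1⊕1⊕1 = 0
p8 = XOR of data positions {9,10,11,12,13,14,15,24,25,26,27,28,29,30,31} = 0⊕1⊕0⊕0⊕0⊕1⊕1⊕0⊕0⊕0⊕1⊕1⊕1⊕1⊕1 = 0
p16 = XOR of data positions {17,18,19,20,21,22,23,24,25,26,27,28,29,30,31} = 0⊕1⊕1⊕1⊕1⊕1⊕1⊕0⊕0⊕0⊕1⊕1⊕1⊕1⊕1 = 1
Codeword b1..b31 = 0010101001000111011111100011111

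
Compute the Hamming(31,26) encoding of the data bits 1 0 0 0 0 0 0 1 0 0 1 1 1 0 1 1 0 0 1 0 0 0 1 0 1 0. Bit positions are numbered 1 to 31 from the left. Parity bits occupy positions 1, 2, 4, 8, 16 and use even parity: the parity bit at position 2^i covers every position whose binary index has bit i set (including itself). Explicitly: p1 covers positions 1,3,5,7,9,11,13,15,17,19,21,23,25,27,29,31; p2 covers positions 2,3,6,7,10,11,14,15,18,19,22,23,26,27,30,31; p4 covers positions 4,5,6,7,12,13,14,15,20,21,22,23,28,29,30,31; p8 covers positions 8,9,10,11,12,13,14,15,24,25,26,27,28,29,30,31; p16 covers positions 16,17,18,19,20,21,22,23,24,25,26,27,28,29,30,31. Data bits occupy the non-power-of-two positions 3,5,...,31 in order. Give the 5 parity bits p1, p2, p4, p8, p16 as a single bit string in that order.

00011

Place data bits at non-power-of-two positions: b3=1, b5=0, b6=0, b7=0, b9=0, b10=0, b11=0, b12=1, b13=0, b14=0, b15=1, b17=1, b18=1, b19=0, b20=1, b21=1, b22=0, b23=0, b24=1, b25=0, b26=0, b27=0, b28=1, b29=0, b30=1, b31=0.
p1 = XOR of data positions {3,5,7,9,11,13,15,17,19,21,23,25,27,29,31} = 1⊕0⊕0⊕0⊕0⊕0⊕1⊕1⊕0⊕1⊕0⊕0⊕0⊕0⊕0 = 0
p2 = XOR of data positions {3,6,7,10,11,14,15,18,19,22,23,26,27,30,31} = 1⊕0⊕0⊕0⊕0⊕0⊕1⊕1⊕0⊕0⊕0⊕0⊕0⊕1⊕0 = 0
p4 = XOR of data positions {5,6,7,12,13,14,15,20,21,22,23,28,29,30,31} = 0⊕0⊕0⊕1⊕0⊕0⊕1⊕1⊕1⊕0⊕0⊕1⊕0⊕1⊕0 = 0
p8 = XOR of data positions {9,10,11,12,13,14,15,24,25,26,27,28,29,30,31} = 0⊕0⊕0⊕1⊕0⊕0⊕1⊕1⊕0⊕0⊕0⊕1⊕0⊕1⊕0 = 1
p16 = XOR of data positions {17,18,19,20,21,22,23,24,25,26,27,28,29,30,31} = 1⊕1⊕0⊕1⊕1⊕0⊕0⊕1⊕0⊕0⊕0⊕1⊕0⊕1⊕0 = 1
Parity bits p1,p2,p4,p8,p16 = 00011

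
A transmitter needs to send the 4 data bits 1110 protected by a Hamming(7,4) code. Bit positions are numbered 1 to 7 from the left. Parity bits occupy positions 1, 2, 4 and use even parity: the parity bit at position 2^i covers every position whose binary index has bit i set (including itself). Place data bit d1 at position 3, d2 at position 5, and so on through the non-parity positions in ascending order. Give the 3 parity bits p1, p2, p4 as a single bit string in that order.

000

Place data bits at non-power-of-two positions: b3=1, b5=1, b6=1, b7=0.
p1 = XOR of data positions {3,5,7} = 1⊕1⊕0 = 0
p2 = XOR of data positions {3,6,7} = 1⊕1⊕0 = 0
p4 = XOR of data positions {5,6,7} = 1⊕1⊕0 = 0
Parity bits p1,p2,p4 = 000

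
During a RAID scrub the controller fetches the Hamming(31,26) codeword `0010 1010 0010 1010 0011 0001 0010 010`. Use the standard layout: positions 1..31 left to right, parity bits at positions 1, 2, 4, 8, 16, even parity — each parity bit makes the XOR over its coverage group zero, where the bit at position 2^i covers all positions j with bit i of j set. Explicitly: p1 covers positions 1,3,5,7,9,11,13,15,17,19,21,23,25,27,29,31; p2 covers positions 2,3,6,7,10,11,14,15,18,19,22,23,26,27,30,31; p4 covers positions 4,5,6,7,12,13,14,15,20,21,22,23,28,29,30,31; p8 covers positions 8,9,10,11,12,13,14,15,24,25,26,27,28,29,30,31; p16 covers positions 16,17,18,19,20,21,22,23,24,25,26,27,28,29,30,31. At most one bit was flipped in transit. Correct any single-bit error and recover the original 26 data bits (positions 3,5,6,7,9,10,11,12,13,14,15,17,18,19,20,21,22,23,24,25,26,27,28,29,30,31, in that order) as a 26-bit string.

11010010101011100010010010

s1: b1⊕b3⊕b5⊕b7⊕b9⊕b11⊕b13⊕b15⊕b17⊕b19⊕b21⊕b23⊕b25⊕b27⊕b29⊕b31 = 0⊕1⊕1⊕1⊕0⊕1⊕1⊕1⊕0⊕1⊕0⊕0⊕0⊕1⊕0⊕0 = 0
s2: b2⊕b3⊕b6⊕b7⊕b10⊕b11⊕b14⊕b15⊕b18⊕b19⊕b22⊕b23⊕b26⊕b27⊕b30⊕b31 = 0⊕1⊕0⊕1⊕0⊕1⊕0⊕1⊕0⊕1⊕0⊕0⊕0⊕1⊕1⊕0 = 1
s4: b4⊕b5⊕b6⊕b7⊕b12⊕b13⊕b14⊕b15⊕b20⊕b21⊕b22⊕b23⊕b28⊕b29⊕b30⊕b31 = 0⊕1⊕0⊕1⊕0⊕1⊕0⊕1⊕1⊕0⊕0⊕0⊕0⊕0⊕1⊕0 = 0
s8: b8⊕b9⊕b10⊕b11⊕b12⊕b13⊕b14⊕b15⊕b24⊕b25⊕b26⊕b27⊕b28⊕b29⊕b30⊕b31 = 0⊕0⊕0⊕1⊕0⊕1⊕0⊕1⊕1⊕0⊕0⊕1⊕0⊕0⊕1⊕0 = 0
s16: b16⊕b17⊕b18⊕b19⊕b20⊕b21⊕b22⊕b23⊕b24⊕b25⊕b26⊕b27⊕b28⊕b29⊕b30⊕b31 = 0⊕0⊕0⊕1⊕1⊕0⊕0⊕0⊕1⊕0⊕0⊕1⊕0⊕0⊕1⊕0 = 1
Syndrome (s16...s1) = 10010 → position 18.
Flip bit 18: corrected codeword = 0010101000101010011100010010010
Data bits at positions 3,5,6,7,9,10,11,12,13,14,15,17,18,19,20,21,22,23,24,25,26,27,28,29,30,31: 11010010101011100010010010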